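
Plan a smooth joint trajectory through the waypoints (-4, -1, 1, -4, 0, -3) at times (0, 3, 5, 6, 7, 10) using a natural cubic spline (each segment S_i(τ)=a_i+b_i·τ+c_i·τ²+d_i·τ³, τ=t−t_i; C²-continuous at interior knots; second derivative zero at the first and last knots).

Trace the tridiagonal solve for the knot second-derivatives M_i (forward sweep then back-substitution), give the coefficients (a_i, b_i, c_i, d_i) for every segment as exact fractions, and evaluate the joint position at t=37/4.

Δ: Δ0=1, Δ1=1, Δ2=-5, Δ3=4, Δ4=-1
row 1: diag=10, rhs=0; c'=1/5, d'=0
row 2: denom=6−2·1/5=28/5; d'=(-36−2·0)/(28/5)=-45/7
row 3: denom=4−1·5/28=107/28; d'=(54−1·-45/7)/(107/28)=1692/107
row 4: denom=8−1·28/107=828/107; d'=(-30−1·1692/107)/(828/107)=-817/138
back: M4=-817/138
back: M3=1692/107−28/107·-817/138=1198/69
back: M2=-45/7−5/28·1198/69=-1315/138
back: M1=0−1/5·-1315/138=263/138
M: M0=0, M1=263/138, M2=-1315/138, M3=1198/69, M4=-817/138, M5=0
seg 0: a=-4, c=M0/2=0, d=(M1−M0)/(6·3)=263/2484, b=Δ0−h0·(2M0+M1)/6=13/276
seg 1: a=-1, c=M1/2=263/276, d=(M2−M1)/(6·2)=-263/276, b=Δ1−h1·(2M1+M2)/6=401/138
seg 2: a=1, c=M2/2=-1315/276, d=(M3−M2)/(6·1)=1237/276, b=Δ2−h2·(2M2+M3)/6=-217/46
seg 3: a=-4, c=M3/2=599/69, d=(M4−M3)/(6·1)=-357/92, b=Δ3−h3·(2M3+M4)/6=-221/276
seg 4: a=0, c=M4/2=-817/276, d=(M5−M4)/(6·3)=817/2484, b=Δ4−h4·(2M4+M5)/6=679/138
t_q=37/4 → seg 4, τ=9/4; S=0+679/138·τ+-817/276·τ²+817/2484·τ³=-993/5888

  seg 0: a=-4 b=13/276 c=0 d=263/2484
  seg 1: a=-1 b=401/138 c=263/276 d=-263/276
  seg 2: a=1 b=-217/46 c=-1315/276 d=1237/276
  seg 3: a=-4 b=-221/276 c=599/69 d=-357/92
  seg 4: a=0 b=679/138 c=-817/276 d=817/2484
S(37/4) = -993/5888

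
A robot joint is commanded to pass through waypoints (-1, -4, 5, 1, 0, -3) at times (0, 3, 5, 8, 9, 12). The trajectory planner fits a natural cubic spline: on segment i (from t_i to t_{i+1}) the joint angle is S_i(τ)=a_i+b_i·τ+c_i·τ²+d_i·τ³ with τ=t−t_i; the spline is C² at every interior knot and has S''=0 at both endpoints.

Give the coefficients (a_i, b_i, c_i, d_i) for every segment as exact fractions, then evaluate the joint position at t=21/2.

  seg 0: a=-1 b=-1399/444 c=0 d=955/3996
  seg 1: a=-4 b=733/222 c=955/444 d=-689/888
  seg 2: a=5 b=96/37 c=-278/111 d=398/999
  seg 3: a=1 b=-62/37 c=40/37 d=-15/37
  seg 4: a=0 b=-27/37 c=-5/37 d=5/333
S(21/2) = -399/296

Δ: Δ0=-1, Δ1=9/2, Δ2=-4/3, Δ3=-1, Δ4=-1
row 1: diag=10, rhs=33; c'=1/5, d'=33/10
row 2: denom=10−2·1/5=48/5; d'=(-35−2·33/10)/(48/5)=-13/3
row 3: denom=8−3·5/16=113/16; d'=(2−3·-13/3)/(113/16)=240/113
row 4: denom=8−1·16/113=888/113; d'=(0−1·240/113)/(888/113)=-10/37
back: M4=-10/37
back: M3=240/113−16/113·-10/37=80/37
back: M2=-13/3−5/16·80/37=-556/111
back: M1=33/10−1/5·-556/111=955/222
M: M0=0, M1=955/222, M2=-556/111, M3=80/37, M4=-10/37, M5=0
seg 0: a=-1, c=M0/2=0, d=(M1−M0)/(6·3)=955/3996, b=Δ0−h0·(2M0+M1)/6=-1399/444
seg 1: a=-4, c=M1/2=955/444, d=(M2−M1)/(6·2)=-689/888, b=Δ1−h1·(2M1+M2)/6=733/222
seg 2: a=5, c=M2/2=-278/111, d=(M3−M2)/(6·3)=398/999, b=Δ2−h2·(2M2+M3)/6=96/37
seg 3: a=1, c=M3/2=40/37, d=(M4−M3)/(6·1)=-15/37, b=Δ3−h3·(2M3+M4)/6=-62/37
seg 4: a=0, c=M4/2=-5/37, d=(M5−M4)/(6·3)=5/333, b=Δ4−h4·(2M4+M5)/6=-27/37
t_q=21/2 → seg 4, τ=3/2; S=0+-27/37·τ+-5/37·τ²+5/333·τ³=-399/296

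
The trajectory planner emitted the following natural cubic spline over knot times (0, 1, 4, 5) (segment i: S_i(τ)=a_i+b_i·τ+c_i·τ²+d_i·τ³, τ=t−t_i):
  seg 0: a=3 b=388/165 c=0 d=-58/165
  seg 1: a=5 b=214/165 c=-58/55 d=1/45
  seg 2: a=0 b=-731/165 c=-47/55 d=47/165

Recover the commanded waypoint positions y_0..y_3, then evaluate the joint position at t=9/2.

y_0=3 y_1=5 y_2=0 y_3=-5
S(9/2) = -1053/440

y_0 = S_0(0) = a_0 = 3
y_1 = S_1(0) = a_1 = 5
y_2 = S_2(0) = a_2 = 0
y_3 = S_2(1) = -5
t_q=9/2 is in segment 2 (τ=1/2); S_2(τ)=-1053/440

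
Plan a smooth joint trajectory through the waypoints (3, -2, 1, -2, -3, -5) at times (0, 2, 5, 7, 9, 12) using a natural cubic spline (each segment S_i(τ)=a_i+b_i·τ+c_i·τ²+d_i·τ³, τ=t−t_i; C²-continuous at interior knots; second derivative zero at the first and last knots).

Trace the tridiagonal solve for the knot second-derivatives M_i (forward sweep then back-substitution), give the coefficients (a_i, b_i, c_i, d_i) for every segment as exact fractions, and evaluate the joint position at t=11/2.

  seg 0: a=3 b=-11297/3258 c=0 d=394/1629
  seg 1: a=-2 b=-1841/3258 c=788/543 d=-9085/29322
  seg 2: a=1 b=-364/1629 c=-4357/3258 d=4555/13032
  seg 3: a=-2 b=-499/362 c=4951/6516 d=-2089/13032
  seg 4: a=-3 b=-428/1629 c=-329/1629 d=329/14661
S(11/2) = 6923/11584

Δ: Δ0=-5/2, Δ1=1, Δ2=-3/2, Δ3=-1/2, Δ4=-2/3
row 1: diag=10, rhs=21; c'=3/10, d'=21/10
row 2: denom=10−3·3/10=91/10; d'=(-15−3·21/10)/(91/10)=-213/91
row 3: denom=8−2·20/91=688/91; d'=(6−2·-213/91)/(688/91)=243/172
row 4: denom=10−2·91/344=1629/172; d'=(-1−2·243/172)/(1629/172)=-658/1629
back: M4=-658/1629
back: M3=243/172−91/344·-658/1629=4951/3258
back: M2=-213/91−20/91·4951/3258=-4357/1629
back: M1=21/10−3/10·-4357/1629=1576/543
M: M0=0, M1=1576/543, M2=-4357/1629, M3=4951/3258, M4=-658/1629, M5=0
seg 0: a=3, c=M0/2=0, d=(M1−M0)/(6·2)=394/1629, b=Δ0−h0·(2M0+M1)/6=-11297/3258
seg 1: a=-2, c=M1/2=788/543, d=(M2−M1)/(6·3)=-9085/29322, b=Δ1−h1·(2M1+M2)/6=-1841/3258
seg 2: a=1, c=M2/2=-4357/3258, d=(M3−M2)/(6·2)=4555/13032, b=Δ2−h2·(2M2+M3)/6=-364/1629
seg 3: a=-2, c=M3/2=4951/6516, d=(M4−M3)/(6·2)=-2089/13032, b=Δ3−h3·(2M3+M4)/6=-499/362
seg 4: a=-3, c=M4/2=-329/1629, d=(M5−M4)/(6·3)=329/14661, b=Δ4−h4·(2M4+M5)/6=-428/1629
t_q=11/2 → seg 2, τ=1/2; S=1+-364/1629·τ+-4357/3258·τ²+4555/13032·τ³=6923/11584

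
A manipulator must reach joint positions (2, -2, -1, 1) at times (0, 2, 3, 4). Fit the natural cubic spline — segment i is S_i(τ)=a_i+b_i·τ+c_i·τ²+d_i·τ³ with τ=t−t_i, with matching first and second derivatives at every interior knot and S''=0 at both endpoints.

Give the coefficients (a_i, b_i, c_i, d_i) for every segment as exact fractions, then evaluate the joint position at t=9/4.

Δ: Δ0=-2, Δ1=1, Δ2=2
row 1: diag=6, rhs=18; c'=1/6, d'=3
row 2: denom=4−1·1/6=23/6; d'=(6−1·3)/(23/6)=18/23
back: M2=18/23
back: M1=3−1/6·18/23=66/23
M: M0=0, M1=66/23, M2=18/23, M3=0
seg 0: a=2, c=M0/2=0, d=(M1−M0)/(6·2)=11/46, b=Δ0−h0·(2M0+M1)/6=-68/23
seg 1: a=-2, c=M1/2=33/23, d=(M2−M1)/(6·1)=-8/23, b=Δ1−h1·(2M1+M2)/6=-2/23
seg 2: a=-1, c=M2/2=9/23, d=(M3−M2)/(6·1)=-3/23, b=Δ2−h2·(2M2+M3)/6=40/23
t_q=9/4 → seg 1, τ=1/4; S=-2+-2/23·τ+33/23·τ²+-8/23·τ³=-31/16

  seg 0: a=2 b=-68/23 c=0 d=11/46
  seg 1: a=-2 b=-2/23 c=33/23 d=-8/23
  seg 2: a=-1 b=40/23 c=9/23 d=-3/23
S(9/4) = -31/16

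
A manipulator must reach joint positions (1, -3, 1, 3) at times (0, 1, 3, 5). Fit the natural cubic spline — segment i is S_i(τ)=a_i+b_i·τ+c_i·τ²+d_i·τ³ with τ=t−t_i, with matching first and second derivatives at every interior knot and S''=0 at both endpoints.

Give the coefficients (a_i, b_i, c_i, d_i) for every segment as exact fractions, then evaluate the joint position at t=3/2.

  seg 0: a=1 b=-113/22 c=0 d=25/22
  seg 1: a=-3 b=-19/11 c=75/22 d=-17/22
  seg 2: a=1 b=29/11 c=-27/22 d=9/44
S(3/2) = -547/176

Δ: Δ0=-4, Δ1=2, Δ2=1
row 1: diag=6, rhs=36; c'=1/3, d'=6
row 2: denom=8−2·1/3=22/3; d'=(-6−2·6)/(22/3)=-27/11
back: M2=-27/11
back: M1=6−1/3·-27/11=75/11
M: M0=0, M1=75/11, M2=-27/11, M3=0
seg 0: a=1, c=M0/2=0, d=(M1−M0)/(6·1)=25/22, b=Δ0−h0·(2M0+M1)/6=-113/22
seg 1: a=-3, c=M1/2=75/22, d=(M2−M1)/(6·2)=-17/22, b=Δ1−h1·(2M1+M2)/6=-19/11
seg 2: a=1, c=M2/2=-27/22, d=(M3−M2)/(6·2)=9/44, b=Δ2−h2·(2M2+M3)/6=29/11
t_q=3/2 → seg 1, τ=1/2; S=-3+-19/11·τ+75/22·τ²+-17/22·τ³=-547/176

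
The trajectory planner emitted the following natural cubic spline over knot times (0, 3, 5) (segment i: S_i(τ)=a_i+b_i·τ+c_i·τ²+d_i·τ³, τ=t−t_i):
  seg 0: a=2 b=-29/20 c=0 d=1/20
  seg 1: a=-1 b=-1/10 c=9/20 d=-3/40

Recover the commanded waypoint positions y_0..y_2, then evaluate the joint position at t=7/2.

y_0 = S_0(0) = a_0 = 2
y_1 = S_1(0) = a_1 = -1
y_2 = S_1(2) = 0
t_q=7/2 is in segment 1 (τ=1/2); S_1(τ)=-303/320

y_0=2 y_1=-1 y_2=0
S(7/2) = -303/320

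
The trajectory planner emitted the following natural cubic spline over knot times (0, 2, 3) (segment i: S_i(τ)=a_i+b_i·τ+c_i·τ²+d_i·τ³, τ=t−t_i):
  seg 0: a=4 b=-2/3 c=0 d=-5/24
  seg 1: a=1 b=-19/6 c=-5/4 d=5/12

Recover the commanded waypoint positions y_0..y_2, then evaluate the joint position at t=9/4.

y_0 = S_0(0) = a_0 = 4
y_1 = S_1(0) = a_1 = 1
y_2 = S_1(1) = -3
t_q=9/4 is in segment 1 (τ=1/4); S_1(τ)=35/256

y_0=4 y_1=1 y_2=-3
S(9/4) = 35/256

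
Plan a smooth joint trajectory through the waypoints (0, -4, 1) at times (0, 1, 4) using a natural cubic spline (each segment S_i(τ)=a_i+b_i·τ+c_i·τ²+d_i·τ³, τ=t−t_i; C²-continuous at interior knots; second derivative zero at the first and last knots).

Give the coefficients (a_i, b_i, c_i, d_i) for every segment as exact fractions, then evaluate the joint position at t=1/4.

Δ: Δ0=-4, Δ1=5/3
row 1: diag=8, rhs=34; c'=3/8, d'=17/4
back: M1=17/4
M: M0=0, M1=17/4, M2=0
seg 0: a=0, c=M0/2=0, d=(M1−M0)/(6·1)=17/24, b=Δ0−h0·(2M0+M1)/6=-113/24
seg 1: a=-4, c=M1/2=17/8, d=(M2−M1)/(6·3)=-17/72, b=Δ1−h1·(2M1+M2)/6=-31/12
t_q=1/4 → seg 0, τ=1/4; S=0+-113/24·τ+0·τ²+17/24·τ³=-597/512

  seg 0: a=0 b=-113/24 c=0 d=17/24
  seg 1: a=-4 b=-31/12 c=17/8 d=-17/72
S(1/4) = -597/512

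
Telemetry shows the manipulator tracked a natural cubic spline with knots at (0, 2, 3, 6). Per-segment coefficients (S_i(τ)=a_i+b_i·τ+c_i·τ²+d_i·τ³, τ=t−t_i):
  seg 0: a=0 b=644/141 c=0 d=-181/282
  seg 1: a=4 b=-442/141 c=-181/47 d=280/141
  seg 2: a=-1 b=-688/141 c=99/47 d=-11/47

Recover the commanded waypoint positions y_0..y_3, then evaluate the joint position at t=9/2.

y_0 = S_0(0) = a_0 = 0
y_1 = S_1(0) = a_1 = 4
y_2 = S_2(0) = a_2 = -1
y_3 = S_2(3) = -3
t_q=9/2 is in segment 2 (τ=3/2); S_2(τ)=-1643/376

y_0=0 y_1=4 y_2=-1 y_3=-3
S(9/2) = -1643/376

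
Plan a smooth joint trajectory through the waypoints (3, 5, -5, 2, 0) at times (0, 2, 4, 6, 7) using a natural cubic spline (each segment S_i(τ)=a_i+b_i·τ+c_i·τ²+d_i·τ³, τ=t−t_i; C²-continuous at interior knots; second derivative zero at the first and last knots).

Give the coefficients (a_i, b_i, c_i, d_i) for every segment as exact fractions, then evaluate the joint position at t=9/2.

  seg 0: a=3 b=138/41 c=0 d=-97/164
  seg 1: a=5 b=-153/41 c=-291/82 d=239/164
  seg 2: a=-5 b=-18/41 c=213/41 d=-529/328
  seg 3: a=2 b=81/82 c=-735/164 d=245/164
S(9/2) = -10817/2624

Δ: Δ0=1, Δ1=-5, Δ2=7/2, Δ3=-2
row 1: diag=8, rhs=-36; c'=1/4, d'=-9/2
row 2: denom=8−2·1/4=15/2; d'=(51−2·-9/2)/(15/2)=8
row 3: denom=6−2·4/15=82/15; d'=(-33−2·8)/(82/15)=-735/82
back: M3=-735/82
back: M2=8−4/15·-735/82=426/41
back: M1=-9/2−1/4·426/41=-291/41
M: M0=0, M1=-291/41, M2=426/41, M3=-735/82, M4=0
seg 0: a=3, c=M0/2=0, d=(M1−M0)/(6·2)=-97/164, b=Δ0−h0·(2M0+M1)/6=138/41
seg 1: a=5, c=M1/2=-291/82, d=(M2−M1)/(6·2)=239/164, b=Δ1−h1·(2M1+M2)/6=-153/41
seg 2: a=-5, c=M2/2=213/41, d=(M3−M2)/(6·2)=-529/328, b=Δ2−h2·(2M2+M3)/6=-18/41
seg 3: a=2, c=M3/2=-735/164, d=(M4−M3)/(6·1)=245/164, b=Δ3−h3·(2M3+M4)/6=81/82
t_q=9/2 → seg 2, τ=1/2; S=-5+-18/41·τ+213/41·τ²+-529/328·τ³=-10817/2624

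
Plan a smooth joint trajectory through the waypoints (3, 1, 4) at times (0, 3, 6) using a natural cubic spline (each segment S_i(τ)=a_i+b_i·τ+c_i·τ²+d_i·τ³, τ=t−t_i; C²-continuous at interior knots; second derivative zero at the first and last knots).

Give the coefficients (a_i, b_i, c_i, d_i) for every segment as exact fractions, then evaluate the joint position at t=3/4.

  seg 0: a=3 b=-13/12 c=0 d=5/108
  seg 1: a=1 b=1/6 c=5/12 d=-5/108
S(3/4) = 565/256

Δ: Δ0=-2/3, Δ1=1
row 1: diag=12, rhs=10; c'=1/4, d'=5/6
back: M1=5/6
M: M0=0, M1=5/6, M2=0
seg 0: a=3, c=M0/2=0, d=(M1−M0)/(6·3)=5/108, b=Δ0−h0·(2M0+M1)/6=-13/12
seg 1: a=1, c=M1/2=5/12, d=(M2−M1)/(6·3)=-5/108, b=Δ1−h1·(2M1+M2)/6=1/6
t_q=3/4 → seg 0, τ=3/4; S=3+-13/12·τ+0·τ²+5/108·τ³=565/256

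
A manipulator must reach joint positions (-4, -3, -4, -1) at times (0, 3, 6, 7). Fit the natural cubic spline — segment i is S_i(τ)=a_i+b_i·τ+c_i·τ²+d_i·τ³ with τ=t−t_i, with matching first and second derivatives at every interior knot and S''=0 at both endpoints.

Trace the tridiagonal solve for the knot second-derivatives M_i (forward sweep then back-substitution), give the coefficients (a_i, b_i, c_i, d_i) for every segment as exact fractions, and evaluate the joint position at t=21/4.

  seg 0: a=-4 b=25/29 c=0 d=-46/783
  seg 1: a=-3 b=-21/29 c=-46/87 d=172/783
  seg 2: a=-4 b=59/29 c=42/29 d=-14/29
S(21/4) = -2229/464

Δ: Δ0=1/3, Δ1=-1/3, Δ2=3
row 1: diag=12, rhs=-4; c'=1/4, d'=-1/3
row 2: denom=8−3·1/4=29/4; d'=(20−3·-1/3)/(29/4)=84/29
back: M2=84/29
back: M1=-1/3−1/4·84/29=-92/87
M: M0=0, M1=-92/87, M2=84/29, M3=0
seg 0: a=-4, c=M0/2=0, d=(M1−M0)/(6·3)=-46/783, b=Δ0−h0·(2M0+M1)/6=25/29
seg 1: a=-3, c=M1/2=-46/87, d=(M2−M1)/(6·3)=172/783, b=Δ1−h1·(2M1+M2)/6=-21/29
seg 2: a=-4, c=M2/2=42/29, d=(M3−M2)/(6·1)=-14/29, b=Δ2−h2·(2M2+M3)/6=59/29
t_q=21/4 → seg 1, τ=9/4; S=-3+-21/29·τ+-46/87·τ²+172/783·τ³=-2229/464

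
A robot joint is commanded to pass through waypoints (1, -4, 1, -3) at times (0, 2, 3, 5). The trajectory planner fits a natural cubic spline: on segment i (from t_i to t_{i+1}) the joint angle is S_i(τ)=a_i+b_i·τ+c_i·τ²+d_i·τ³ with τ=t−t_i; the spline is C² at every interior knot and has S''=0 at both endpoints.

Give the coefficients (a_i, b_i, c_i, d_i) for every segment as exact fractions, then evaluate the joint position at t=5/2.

Δ: Δ0=-5/2, Δ1=5, Δ2=-2
row 1: diag=6, rhs=45; c'=1/6, d'=15/2
row 2: denom=6−1·1/6=35/6; d'=(-42−1·15/2)/(35/6)=-297/35
back: M2=-297/35
back: M1=15/2−1/6·-297/35=312/35
M: M0=0, M1=312/35, M2=-297/35, M3=0
seg 0: a=1, c=M0/2=0, d=(M1−M0)/(6·2)=26/35, b=Δ0−h0·(2M0+M1)/6=-383/70
seg 1: a=-4, c=M1/2=156/35, d=(M2−M1)/(6·1)=-29/10, b=Δ1−h1·(2M1+M2)/6=241/70
seg 2: a=1, c=M2/2=-297/70, d=(M3−M2)/(6·2)=99/140, b=Δ2−h2·(2M2+M3)/6=128/35
t_q=5/2 → seg 1, τ=1/2; S=-4+241/70·τ+156/35·τ²+-29/10·τ³=-171/112

  seg 0: a=1 b=-383/70 c=0 d=26/35
  seg 1: a=-4 b=241/70 c=156/35 d=-29/10
  seg 2: a=1 b=128/35 c=-297/70 d=99/140
S(5/2) = -171/112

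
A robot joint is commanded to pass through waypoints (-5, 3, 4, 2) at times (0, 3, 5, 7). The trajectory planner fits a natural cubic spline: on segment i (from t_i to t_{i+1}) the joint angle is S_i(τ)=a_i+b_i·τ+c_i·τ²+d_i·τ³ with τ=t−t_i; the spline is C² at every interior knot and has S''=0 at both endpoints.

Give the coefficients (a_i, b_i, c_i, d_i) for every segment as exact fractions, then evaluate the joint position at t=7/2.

Δ: Δ0=8/3, Δ1=1/2, Δ2=-1
row 1: diag=10, rhs=-13; c'=1/5, d'=-13/10
row 2: denom=8−2·1/5=38/5; d'=(-9−2·-13/10)/(38/5)=-16/19
back: M2=-16/19
back: M1=-13/10−1/5·-16/19=-43/38
M: M0=0, M1=-43/38, M2=-16/19, M3=0
seg 0: a=-5, c=M0/2=0, d=(M1−M0)/(6·3)=-43/684, b=Δ0−h0·(2M0+M1)/6=737/228
seg 1: a=3, c=M1/2=-43/76, d=(M2−M1)/(6·2)=11/456, b=Δ1−h1·(2M1+M2)/6=175/114
seg 2: a=4, c=M2/2=-8/19, d=(M3−M2)/(6·2)=4/57, b=Δ2−h2·(2M2+M3)/6=-25/57
t_q=7/2 → seg 1, τ=1/2; S=3+175/114·τ+-43/76·τ²+11/456·τ³=4413/1216

  seg 0: a=-5 b=737/228 c=0 d=-43/684
  seg 1: a=3 b=175/114 c=-43/76 d=11/456
  seg 2: a=4 b=-25/57 c=-8/19 d=4/57
S(7/2) = 4413/1216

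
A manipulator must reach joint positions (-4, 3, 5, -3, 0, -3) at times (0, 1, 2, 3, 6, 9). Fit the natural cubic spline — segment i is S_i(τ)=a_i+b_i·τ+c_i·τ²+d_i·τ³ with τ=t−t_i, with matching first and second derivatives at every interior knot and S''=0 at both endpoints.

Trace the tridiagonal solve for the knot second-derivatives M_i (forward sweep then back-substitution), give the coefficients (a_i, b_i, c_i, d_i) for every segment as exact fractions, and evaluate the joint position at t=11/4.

Δ: Δ0=7, Δ1=2, Δ2=-8, Δ3=1, Δ4=-1
row 1: diag=4, rhs=-30; c'=1/4, d'=-15/2
row 2: denom=4−1·1/4=15/4; d'=(-60−1·-15/2)/(15/4)=-14
row 3: denom=8−1·4/15=116/15; d'=(54−1·-14)/(116/15)=255/29
row 4: denom=12−3·45/116=1257/116; d'=(-12−3·255/29)/(1257/116)=-1484/419
back: M4=-1484/419
back: M3=255/29−45/116·-1484/419=4260/419
back: M2=-14−4/15·4260/419=-7002/419
back: M1=-15/2−1/4·-7002/419=-1392/419
M: M0=0, M1=-1392/419, M2=-7002/419, M3=4260/419, M4=-1484/419, M5=0
seg 0: a=-4, c=M0/2=0, d=(M1−M0)/(6·1)=-232/419, b=Δ0−h0·(2M0+M1)/6=3165/419
seg 1: a=3, c=M1/2=-696/419, d=(M2−M1)/(6·1)=-935/419, b=Δ1−h1·(2M1+M2)/6=2469/419
seg 2: a=5, c=M2/2=-3501/419, d=(M3−M2)/(6·1)=1877/419, b=Δ2−h2·(2M2+M3)/6=-1728/419
seg 3: a=-3, c=M3/2=2130/419, d=(M4−M3)/(6·3)=-2872/3771, b=Δ3−h3·(2M3+M4)/6=-3099/419
seg 4: a=0, c=M4/2=-742/419, d=(M5−M4)/(6·3)=742/3771, b=Δ4−h4·(2M4+M5)/6=1065/419
t_q=11/4 → seg 2, τ=3/4; S=5+-1728/419·τ+-3501/419·τ²+1877/419·τ³=-24221/26816

  seg 0: a=-4 b=3165/419 c=0 d=-232/419
  seg 1: a=3 b=2469/419 c=-696/419 d=-935/419
  seg 2: a=5 b=-1728/419 c=-3501/419 d=1877/419
  seg 3: a=-3 b=-3099/419 c=2130/419 d=-2872/3771
  seg 4: a=0 b=1065/419 c=-742/419 d=742/3771
S(11/4) = -24221/26816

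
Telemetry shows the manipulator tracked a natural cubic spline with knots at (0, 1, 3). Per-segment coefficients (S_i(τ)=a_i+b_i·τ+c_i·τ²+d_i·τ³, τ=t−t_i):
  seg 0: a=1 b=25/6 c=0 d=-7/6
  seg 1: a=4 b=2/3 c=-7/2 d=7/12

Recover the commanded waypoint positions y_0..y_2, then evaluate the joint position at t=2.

y_0=1 y_1=4 y_2=-4
S(2) = 7/4

y_0 = S_0(0) = a_0 = 1
y_1 = S_1(0) = a_1 = 4
y_2 = S_1(2) = -4
t_q=2 is in segment 1 (τ=1); S_1(τ)=7/4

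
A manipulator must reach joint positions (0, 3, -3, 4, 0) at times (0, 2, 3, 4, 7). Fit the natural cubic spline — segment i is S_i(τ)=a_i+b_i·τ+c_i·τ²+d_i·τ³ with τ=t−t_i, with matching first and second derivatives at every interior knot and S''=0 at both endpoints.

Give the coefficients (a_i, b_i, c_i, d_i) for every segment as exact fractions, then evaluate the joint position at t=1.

Δ: Δ0=3/2, Δ1=-6, Δ2=7, Δ3=-4/3
row 1: diag=6, rhs=-45; c'=1/6, d'=-15/2
row 2: denom=4−1·1/6=23/6; d'=(78−1·-15/2)/(23/6)=513/23
row 3: denom=8−1·6/23=178/23; d'=(-50−1·513/23)/(178/23)=-1663/178
back: M3=-1663/178
back: M2=513/23−6/23·-1663/178=2202/89
back: M1=-15/2−1/6·2202/89=-2069/178
M: M0=0, M1=-2069/178, M2=2202/89, M3=-1663/178, M4=0
seg 0: a=0, c=M0/2=0, d=(M1−M0)/(6·2)=-2069/2136, b=Δ0−h0·(2M0+M1)/6=1435/267
seg 1: a=3, c=M1/2=-2069/356, d=(M2−M1)/(6·1)=6473/1068, b=Δ1−h1·(2M1+M2)/6=-3337/534
seg 2: a=-3, c=M2/2=1101/89, d=(M3−M2)/(6·1)=-6067/1068, b=Δ2−h2·(2M2+M3)/6=331/1068
seg 3: a=4, c=M3/2=-1663/356, d=(M4−M3)/(6·3)=1663/3204, b=Δ3−h3·(2M3+M4)/6=4277/534
t_q=1 → seg 0, τ=1; S=0+1435/267·τ+0·τ²+-2069/2136·τ³=3137/712

  seg 0: a=0 b=1435/267 c=0 d=-2069/2136
  seg 1: a=3 b=-3337/534 c=-2069/356 d=6473/1068
  seg 2: a=-3 b=331/1068 c=1101/89 d=-6067/1068
  seg 3: a=4 b=4277/534 c=-1663/356 d=1663/3204
S(1) = 3137/712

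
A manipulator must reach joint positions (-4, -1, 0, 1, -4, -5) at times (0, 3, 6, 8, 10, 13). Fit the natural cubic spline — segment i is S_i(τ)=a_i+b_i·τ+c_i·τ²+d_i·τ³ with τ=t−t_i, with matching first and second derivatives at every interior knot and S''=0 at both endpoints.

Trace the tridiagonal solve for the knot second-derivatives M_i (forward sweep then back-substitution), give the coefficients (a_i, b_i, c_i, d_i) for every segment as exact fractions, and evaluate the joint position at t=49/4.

Δ: Δ0=1, Δ1=1/3, Δ2=1/2, Δ3=-5/2, Δ4=-1/3
row 1: diag=12, rhs=-4; c'=1/4, d'=-1/3
row 2: denom=10−3·1/4=37/4; d'=(1−3·-1/3)/(37/4)=8/37
row 3: denom=8−2·8/37=280/37; d'=(-18−2·8/37)/(280/37)=-341/140
row 4: denom=10−2·37/140=663/70; d'=(13−2·-341/140)/(663/70)=417/221
back: M4=417/221
back: M3=-341/140−37/140·417/221=-1297/442
back: M2=8/37−8/37·-1297/442=188/221
back: M1=-1/3−1/4·188/221=-362/663
M: M0=0, M1=-362/663, M2=188/221, M3=-1297/442, M4=417/221, M5=0
seg 0: a=-4, c=M0/2=0, d=(M1−M0)/(6·3)=-181/5967, b=Δ0−h0·(2M0+M1)/6=844/663
seg 1: a=-1, c=M1/2=-181/663, d=(M2−M1)/(6·3)=463/5967, b=Δ1−h1·(2M1+M2)/6=301/663
seg 2: a=0, c=M2/2=94/221, d=(M3−M2)/(6·2)=-1673/5304, b=Δ2−h2·(2M2+M3)/6=604/663
seg 3: a=1, c=M3/2=-1297/884, d=(M4−M3)/(6·2)=2131/5304, b=Δ3−h3·(2M3+M4)/6=-1555/1326
seg 4: a=-4, c=M4/2=417/442, d=(M5−M4)/(6·3)=-139/1326, b=Δ4−h4·(2M4+M5)/6=-1472/663
t_q=49/4 → seg 4, τ=9/4; S=-4+-1472/663·τ+417/442·τ²+-139/1326·τ³=-153133/28288

  seg 0: a=-4 b=844/663 c=0 d=-181/5967
  seg 1: a=-1 b=301/663 c=-181/663 d=463/5967
  seg 2: a=0 b=604/663 c=94/221 d=-1673/5304
  seg 3: a=1 b=-1555/1326 c=-1297/884 d=2131/5304
  seg 4: a=-4 b=-1472/663 c=417/442 d=-139/1326
S(49/4) = -153133/28288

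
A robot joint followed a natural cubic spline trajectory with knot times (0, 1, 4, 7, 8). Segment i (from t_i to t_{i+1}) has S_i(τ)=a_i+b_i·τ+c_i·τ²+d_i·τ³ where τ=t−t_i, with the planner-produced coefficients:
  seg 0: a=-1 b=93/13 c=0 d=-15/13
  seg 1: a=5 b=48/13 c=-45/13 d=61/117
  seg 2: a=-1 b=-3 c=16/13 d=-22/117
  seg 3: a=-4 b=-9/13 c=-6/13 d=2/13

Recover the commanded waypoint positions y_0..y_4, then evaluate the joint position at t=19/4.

y_0 = S_0(0) = a_0 = -1
y_1 = S_1(0) = a_1 = 5
y_2 = S_2(0) = a_2 = -1
y_3 = S_3(0) = a_3 = -4
y_4 = S_3(1) = -5
t_q=19/4 is in segment 2 (τ=3/4); S_2(τ)=-1097/416

y_0=-1 y_1=5 y_2=-1 y_3=-4 y_4=-5
S(19/4) = -1097/416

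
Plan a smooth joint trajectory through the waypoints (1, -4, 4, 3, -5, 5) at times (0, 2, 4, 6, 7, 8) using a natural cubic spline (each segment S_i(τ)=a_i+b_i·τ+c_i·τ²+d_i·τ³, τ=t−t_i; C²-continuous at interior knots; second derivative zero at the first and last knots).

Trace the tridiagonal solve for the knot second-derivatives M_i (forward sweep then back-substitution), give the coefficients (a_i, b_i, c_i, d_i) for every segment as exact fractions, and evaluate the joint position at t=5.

Δ: Δ0=-5/2, Δ1=4, Δ2=-1/2, Δ3=-8, Δ4=10
row 1: diag=8, rhs=39; c'=1/4, d'=39/8
row 2: denom=8−2·1/4=15/2; d'=(-27−2·39/8)/(15/2)=-49/10
row 3: denom=6−2·4/15=82/15; d'=(-45−2·-49/10)/(82/15)=-264/41
row 4: denom=4−1·15/82=313/82; d'=(108−1·-264/41)/(313/82)=9384/313
back: M4=9384/313
back: M3=-264/41−15/82·9384/313=-3732/313
back: M2=-49/10−4/15·-3732/313=-1077/626
back: M1=39/8−1/4·-1077/626=3321/626
M: M0=0, M1=3321/626, M2=-1077/626, M3=-3732/313, M4=9384/313, M5=0
seg 0: a=1, c=M0/2=0, d=(M1−M0)/(6·2)=1107/2504, b=Δ0−h0·(2M0+M1)/6=-1336/313
seg 1: a=-4, c=M1/2=3321/1252, d=(M2−M1)/(6·2)=-733/1252, b=Δ1−h1·(2M1+M2)/6=649/626
seg 2: a=4, c=M2/2=-1077/1252, d=(M3−M2)/(6·2)=-2129/2504, b=Δ2−h2·(2M2+M3)/6=2893/626
seg 3: a=3, c=M3/2=-1866/313, d=(M4−M3)/(6·1)=2186/313, b=Δ3−h3·(2M3+M4)/6=-2824/313
seg 4: a=-5, c=M4/2=4692/313, d=(M5−M4)/(6·1)=-1564/313, b=Δ4−h4·(2M4+M5)/6=2/313
t_q=5 → seg 2, τ=1; S=4+2893/626·τ+-1077/1252·τ²+-2129/2504·τ³=17305/2504

  seg 0: a=1 b=-1336/313 c=0 d=1107/2504
  seg 1: a=-4 b=649/626 c=3321/1252 d=-733/1252
  seg 2: a=4 b=2893/626 c=-1077/1252 d=-2129/2504
  seg 3: a=3 b=-2824/313 c=-1866/313 d=2186/313
  seg 4: a=-5 b=2/313 c=4692/313 d=-1564/313
S(5) = 17305/2504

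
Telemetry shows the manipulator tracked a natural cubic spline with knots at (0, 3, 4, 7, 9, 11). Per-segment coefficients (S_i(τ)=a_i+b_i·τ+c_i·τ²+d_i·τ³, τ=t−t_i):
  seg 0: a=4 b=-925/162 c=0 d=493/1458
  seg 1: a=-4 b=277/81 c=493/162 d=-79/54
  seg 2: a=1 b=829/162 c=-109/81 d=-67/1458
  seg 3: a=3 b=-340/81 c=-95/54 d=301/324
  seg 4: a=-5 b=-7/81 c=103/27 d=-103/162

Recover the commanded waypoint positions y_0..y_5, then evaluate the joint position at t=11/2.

y_0 = S_0(0) = a_0 = 4
y_1 = S_1(0) = a_1 = -4
y_2 = S_2(0) = a_2 = 1
y_3 = S_3(0) = a_3 = 3
y_4 = S_4(0) = a_4 = -5
y_5 = S_4(2) = 5
t_q=11/2 is in segment 2 (τ=3/2); S_2(τ)=791/144

y_0=4 y_1=-4 y_2=1 y_3=3 y_4=-5 y_5=5
S(11/2) = 791/144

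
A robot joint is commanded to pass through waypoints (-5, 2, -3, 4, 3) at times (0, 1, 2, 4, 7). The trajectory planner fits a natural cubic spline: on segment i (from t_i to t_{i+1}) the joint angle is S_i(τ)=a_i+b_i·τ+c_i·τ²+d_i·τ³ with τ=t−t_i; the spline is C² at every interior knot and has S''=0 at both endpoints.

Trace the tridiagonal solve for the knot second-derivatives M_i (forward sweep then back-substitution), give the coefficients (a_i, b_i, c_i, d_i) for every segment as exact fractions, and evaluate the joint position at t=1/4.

Δ: Δ0=7, Δ1=-5, Δ2=7/2, Δ3=-1/3
row 1: diag=4, rhs=-72; c'=1/4, d'=-18
row 2: denom=6−1·1/4=23/4; d'=(51−1·-18)/(23/4)=12
row 3: denom=10−2·8/23=214/23; d'=(-23−2·12)/(214/23)=-1081/214
back: M3=-1081/214
back: M2=12−8/23·-1081/214=1472/107
back: M1=-18−1/4·1472/107=-2294/107
M: M0=0, M1=-2294/107, M2=1472/107, M3=-1081/214, M4=0
seg 0: a=-5, c=M0/2=0, d=(M1−M0)/(6·1)=-1147/321, b=Δ0−h0·(2M0+M1)/6=3394/321
seg 1: a=2, c=M1/2=-1147/107, d=(M2−M1)/(6·1)=1883/321, b=Δ1−h1·(2M1+M2)/6=-47/321
seg 2: a=-3, c=M2/2=736/107, d=(M3−M2)/(6·2)=-4025/2568, b=Δ2−h2·(2M2+M3)/6=-1280/321
seg 3: a=4, c=M3/2=-1081/428, d=(M4−M3)/(6·3)=1081/3852, b=Δ3−h3·(2M3+M4)/6=3029/642
t_q=1/4 → seg 0, τ=1/4; S=-5+3394/321·τ+0·τ²+-1147/321·τ³=-16521/6848

  seg 0: a=-5 b=3394/321 c=0 d=-1147/321
  seg 1: a=2 b=-47/321 c=-1147/107 d=1883/321
  seg 2: a=-3 b=-1280/321 c=736/107 d=-4025/2568
  seg 3: a=4 b=3029/642 c=-1081/428 d=1081/3852
S(1/4) = -16521/6848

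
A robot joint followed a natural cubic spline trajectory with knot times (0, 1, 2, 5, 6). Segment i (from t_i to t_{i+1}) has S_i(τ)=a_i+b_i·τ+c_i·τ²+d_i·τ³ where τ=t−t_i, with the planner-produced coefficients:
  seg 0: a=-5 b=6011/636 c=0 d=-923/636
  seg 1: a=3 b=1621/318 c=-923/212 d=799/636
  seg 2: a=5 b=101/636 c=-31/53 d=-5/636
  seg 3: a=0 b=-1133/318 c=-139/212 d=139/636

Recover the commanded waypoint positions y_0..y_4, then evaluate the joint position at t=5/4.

y_0 = S_0(0) = a_0 = -5
y_1 = S_1(0) = a_1 = 3
y_2 = S_2(0) = a_2 = 5
y_3 = S_3(0) = a_3 = 0
y_4 = S_3(1) = -4
t_q=5/4 is in segment 1 (τ=1/4); S_1(τ)=54569/13568

y_0=-5 y_1=3 y_2=5 y_3=0 y_4=-4
S(5/4) = 54569/13568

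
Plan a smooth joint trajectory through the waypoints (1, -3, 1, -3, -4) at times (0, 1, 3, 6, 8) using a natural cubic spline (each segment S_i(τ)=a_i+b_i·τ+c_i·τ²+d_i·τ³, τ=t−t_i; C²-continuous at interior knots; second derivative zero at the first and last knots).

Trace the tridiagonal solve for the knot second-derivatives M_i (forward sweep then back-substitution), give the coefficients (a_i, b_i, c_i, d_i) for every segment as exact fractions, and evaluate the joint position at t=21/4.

  seg 0: a=1 b=-7925/1518 c=0 d=1853/1518
  seg 1: a=-3 b=-1183/759 c=1853/506 d=-1429/1518
  seg 2: a=1 b=1361/759 c=-1005/506 d=1433/4554
  seg 3: a=-3 b=-2471/1518 c=214/253 d=-107/759
S(21/4) = -46507/32384

Δ: Δ0=-4, Δ1=2, Δ2=-4/3, Δ3=-1/2
row 1: diag=6, rhs=36; c'=1/3, d'=6
row 2: denom=10−2·1/3=28/3; d'=(-20−2·6)/(28/3)=-24/7
row 3: denom=10−3·9/28=253/28; d'=(5−3·-24/7)/(253/28)=428/253
back: M3=428/253
back: M2=-24/7−9/28·428/253=-1005/253
back: M1=6−1/3·-1005/253=1853/253
M: M0=0, M1=1853/253, M2=-1005/253, M3=428/253, M4=0
seg 0: a=1, c=M0/2=0, d=(M1−M0)/(6·1)=1853/1518, b=Δ0−h0·(2M0+M1)/6=-7925/1518
seg 1: a=-3, c=M1/2=1853/506, d=(M2−M1)/(6·2)=-1429/1518, b=Δ1−h1·(2M1+M2)/6=-1183/759
seg 2: a=1, c=M2/2=-1005/506, d=(M3−M2)/(6·3)=1433/4554, b=Δ2−h2·(2M2+M3)/6=1361/759
seg 3: a=-3, c=M3/2=214/253, d=(M4−M3)/(6·2)=-107/759, b=Δ3−h3·(2M3+M4)/6=-2471/1518
t_q=21/4 → seg 2, τ=9/4; S=1+1361/759·τ+-1005/506·τ²+1433/4554·τ³=-46507/32384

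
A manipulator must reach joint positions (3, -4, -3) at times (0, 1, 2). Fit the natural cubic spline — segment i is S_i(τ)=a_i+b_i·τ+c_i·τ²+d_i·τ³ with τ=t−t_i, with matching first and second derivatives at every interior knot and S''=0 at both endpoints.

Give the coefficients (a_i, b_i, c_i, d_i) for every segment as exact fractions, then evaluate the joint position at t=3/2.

Δ: Δ0=-7, Δ1=1
row 1: diag=4, rhs=48; c'=1/4, d'=12
back: M1=12
M: M0=0, M1=12, M2=0
seg 0: a=3, c=M0/2=0, d=(M1−M0)/(6·1)=2, b=Δ0−h0·(2M0+M1)/6=-9
seg 1: a=-4, c=M1/2=6, d=(M2−M1)/(6·1)=-2, b=Δ1−h1·(2M1+M2)/6=-3
t_q=3/2 → seg 1, τ=1/2; S=-4+-3·τ+6·τ²+-2·τ³=-17/4

  seg 0: a=3 b=-9 c=0 d=2
  seg 1: a=-4 b=-3 c=6 d=-2
S(3/2) = -17/4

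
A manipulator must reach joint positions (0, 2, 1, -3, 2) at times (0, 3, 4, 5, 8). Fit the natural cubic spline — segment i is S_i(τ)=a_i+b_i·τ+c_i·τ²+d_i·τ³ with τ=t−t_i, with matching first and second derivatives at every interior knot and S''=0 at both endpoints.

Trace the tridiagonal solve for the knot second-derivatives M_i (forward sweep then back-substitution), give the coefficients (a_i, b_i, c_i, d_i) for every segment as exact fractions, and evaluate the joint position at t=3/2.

Δ: Δ0=2/3, Δ1=-1, Δ2=-4, Δ3=5/3
row 1: diag=8, rhs=-10; c'=1/8, d'=-5/4
row 2: denom=4−1·1/8=31/8; d'=(-18−1·-5/4)/(31/8)=-134/31
row 3: denom=8−1·8/31=240/31; d'=(34−1·-134/31)/(240/31)=99/20
back: M3=99/20
back: M2=-134/31−8/31·99/20=-28/5
back: M1=-5/4−1/8·-28/5=-11/20
M: M0=0, M1=-11/20, M2=-28/5, M3=99/20, M4=0
seg 0: a=0, c=M0/2=0, d=(M1−M0)/(6·3)=-11/360, b=Δ0−h0·(2M0+M1)/6=113/120
seg 1: a=2, c=M1/2=-11/40, d=(M2−M1)/(6·1)=-101/120, b=Δ1−h1·(2M1+M2)/6=7/60
seg 2: a=1, c=M2/2=-14/5, d=(M3−M2)/(6·1)=211/120, b=Δ2−h2·(2M2+M3)/6=-71/24
seg 3: a=-3, c=M3/2=99/40, d=(M4−M3)/(6·3)=-11/40, b=Δ3−h3·(2M3+M4)/6=-197/60
t_q=3/2 → seg 0, τ=3/2; S=0+113/120·τ+0·τ²+-11/360·τ³=419/320

  seg 0: a=0 b=113/120 c=0 d=-11/360
  seg 1: a=2 b=7/60 c=-11/40 d=-101/120
  seg 2: a=1 b=-71/24 c=-14/5 d=211/120
  seg 3: a=-3 b=-197/60 c=99/40 d=-11/40
S(3/2) = 419/320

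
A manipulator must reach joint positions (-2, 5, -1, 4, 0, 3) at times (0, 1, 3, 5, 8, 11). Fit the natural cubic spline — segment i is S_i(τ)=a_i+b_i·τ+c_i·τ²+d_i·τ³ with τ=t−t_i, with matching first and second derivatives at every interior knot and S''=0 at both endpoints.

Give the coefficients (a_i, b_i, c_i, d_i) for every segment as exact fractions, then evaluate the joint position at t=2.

  seg 0: a=-2 b=42005/4596 c=0 d=-9833/4596
  seg 1: a=5 b=6253/2298 c=-9833/1532 d=2044/1149
  seg 2: a=-1 b=-3689/2298 c=6519/1532 d=-10123/9192
  seg 3: a=4 b=2528/1149 c=-901/383 d=4049/10341
  seg 4: a=0 b=-1543/1149 c=1346/1149 d=-1346/10341
S(2) = 4721/1532

Δ: Δ0=7, Δ1=-3, Δ2=5/2, Δ3=-4/3, Δ4=1
row 1: diag=6, rhs=-60; c'=1/3, d'=-10
row 2: denom=8−2·1/3=22/3; d'=(33−2·-10)/(22/3)=159/22
row 3: denom=10−2·3/11=104/11; d'=(-23−2·159/22)/(104/11)=-103/26
row 4: denom=12−3·33/104=1149/104; d'=(14−3·-103/26)/(1149/104)=2692/1149
back: M4=2692/1149
back: M3=-103/26−33/104·2692/1149=-1802/383
back: M2=159/22−3/11·-1802/383=6519/766
back: M1=-10−1/3·6519/766=-9833/766
M: M0=0, M1=-9833/766, M2=6519/766, M3=-1802/383, M4=2692/1149, M5=0
seg 0: a=-2, c=M0/2=0, d=(M1−M0)/(6·1)=-9833/4596, b=Δ0−h0·(2M0+M1)/6=42005/4596
seg 1: a=5, c=M1/2=-9833/1532, d=(M2−M1)/(6·2)=2044/1149, b=Δ1−h1·(2M1+M2)/6=6253/2298
seg 2: a=-1, c=M2/2=6519/1532, d=(M3−M2)/(6·2)=-10123/9192, b=Δ2−h2·(2M2+M3)/6=-3689/2298
seg 3: a=4, c=M3/2=-901/383, d=(M4−M3)/(6·3)=4049/10341, b=Δ3−h3·(2M3+M4)/6=2528/1149
seg 4: a=0, c=M4/2=1346/1149, d=(M5−M4)/(6·3)=-1346/10341, b=Δ4−h4·(2M4+M5)/6=-1543/1149
t_q=2 → seg 1, τ=1; S=5+6253/2298·τ+-9833/1532·τ²+2044/1149·τ³=4721/1532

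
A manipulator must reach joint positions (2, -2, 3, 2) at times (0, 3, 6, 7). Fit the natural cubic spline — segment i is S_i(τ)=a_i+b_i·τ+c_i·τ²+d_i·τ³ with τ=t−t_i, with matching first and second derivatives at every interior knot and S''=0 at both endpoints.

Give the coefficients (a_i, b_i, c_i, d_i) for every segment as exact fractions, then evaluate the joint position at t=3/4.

  seg 0: a=2 b=-212/87 c=0 d=32/261
  seg 1: a=-2 b=76/87 c=32/29 d=-73/261
  seg 2: a=3 b=-5/87 c=-41/29 d=41/87
S(3/4) = 13/58

Δ: Δ0=-4/3, Δ1=5/3, Δ2=-1
row 1: diag=12, rhs=18; c'=1/4, d'=3/2
row 2: denom=8−3·1/4=29/4; d'=(-16−3·3/2)/(29/4)=-82/29
back: M2=-82/29
back: M1=3/2−1/4·-82/29=64/29
M: M0=0, M1=64/29, M2=-82/29, M3=0
seg 0: a=2, c=M0/2=0, d=(M1−M0)/(6·3)=32/261, b=Δ0−h0·(2M0+M1)/6=-212/87
seg 1: a=-2, c=M1/2=32/29, d=(M2−M1)/(6·3)=-73/261, b=Δ1−h1·(2M1+M2)/6=76/87
seg 2: a=3, c=M2/2=-41/29, d=(M3−M2)/(6·1)=41/87, b=Δ2−h2·(2M2+M3)/6=-5/87
t_q=3/4 → seg 0, τ=3/4; S=2+-212/87·τ+0·τ²+32/261·τ³=13/58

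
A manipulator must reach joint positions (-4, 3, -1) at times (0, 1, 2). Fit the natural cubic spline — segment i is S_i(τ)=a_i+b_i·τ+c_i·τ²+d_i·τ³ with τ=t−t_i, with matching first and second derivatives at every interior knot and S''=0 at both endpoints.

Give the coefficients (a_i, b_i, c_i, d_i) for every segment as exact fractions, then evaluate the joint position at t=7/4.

  seg 0: a=-4 b=39/4 c=0 d=-11/4
  seg 1: a=3 b=3/2 c=-33/4 d=11/4
S(7/4) = 165/256

Δ: Δ0=7, Δ1=-4
row 1: diag=4, rhs=-66; c'=1/4, d'=-33/2
back: M1=-33/2
M: M0=0, M1=-33/2, M2=0
seg 0: a=-4, c=M0/2=0, d=(M1−M0)/(6·1)=-11/4, b=Δ0−h0·(2M0+M1)/6=39/4
seg 1: a=3, c=M1/2=-33/4, d=(M2−M1)/(6·1)=11/4, b=Δ1−h1·(2M1+M2)/6=3/2
t_q=7/4 → seg 1, τ=3/4; S=3+3/2·τ+-33/4·τ²+11/4·τ³=165/256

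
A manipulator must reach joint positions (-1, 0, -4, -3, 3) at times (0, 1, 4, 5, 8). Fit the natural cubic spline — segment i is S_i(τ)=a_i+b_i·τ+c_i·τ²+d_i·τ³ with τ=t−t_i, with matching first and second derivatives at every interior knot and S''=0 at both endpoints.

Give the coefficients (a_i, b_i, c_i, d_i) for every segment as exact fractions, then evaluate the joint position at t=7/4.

  seg 0: a=-1 b=79/54 c=0 d=-25/54
  seg 1: a=0 b=2/27 c=-25/18 d=149/486
  seg 2: a=-4 b=1/54 c=37/27 d=-7/18
  seg 3: a=-3 b=43/27 c=11/54 d=-11/486
S(7/4) = -229/384

Δ: Δ0=1, Δ1=-4/3, Δ2=1, Δ3=2
row 1: diag=8, rhs=-14; c'=3/8, d'=-7/4
row 2: denom=8−3·3/8=55/8; d'=(14−3·-7/4)/(55/8)=14/5
row 3: denom=8−1·8/55=432/55; d'=(6−1·14/5)/(432/55)=11/27
back: M3=11/27
back: M2=14/5−8/55·11/27=74/27
back: M1=-7/4−3/8·74/27=-25/9
M: M0=0, M1=-25/9, M2=74/27, M3=11/27, M4=0
seg 0: a=-1, c=M0/2=0, d=(M1−M0)/(6·1)=-25/54, b=Δ0−h0·(2M0+M1)/6=79/54
seg 1: a=0, c=M1/2=-25/18, d=(M2−M1)/(6·3)=149/486, b=Δ1−h1·(2M1+M2)/6=2/27
seg 2: a=-4, c=M2/2=37/27, d=(M3−M2)/(6·1)=-7/18, b=Δ2−h2·(2M2+M3)/6=1/54
seg 3: a=-3, c=M3/2=11/54, d=(M4−M3)/(6·3)=-11/486, b=Δ3−h3·(2M3+M4)/6=43/27
t_q=7/4 → seg 1, τ=3/4; S=0+2/27·τ+-25/18·τ²+149/486·τ³=-229/384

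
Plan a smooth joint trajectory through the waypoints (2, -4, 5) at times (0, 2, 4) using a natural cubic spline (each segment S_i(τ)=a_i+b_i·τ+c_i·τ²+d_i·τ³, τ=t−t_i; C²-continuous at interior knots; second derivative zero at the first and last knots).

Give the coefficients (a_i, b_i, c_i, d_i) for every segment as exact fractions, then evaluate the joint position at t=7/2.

  seg 0: a=2 b=-39/8 c=0 d=15/32
  seg 1: a=-4 b=3/4 c=45/16 d=-15/32
S(7/2) = 479/256

Δ: Δ0=-3, Δ1=9/2
row 1: diag=8, rhs=45; c'=1/4, d'=45/8
back: M1=45/8
M: M0=0, M1=45/8, M2=0
seg 0: a=2, c=M0/2=0, d=(M1−M0)/(6·2)=15/32, b=Δ0−h0·(2M0+M1)/6=-39/8
seg 1: a=-4, c=M1/2=45/16, d=(M2−M1)/(6·2)=-15/32, b=Δ1−h1·(2M1+M2)/6=3/4
t_q=7/2 → seg 1, τ=3/2; S=-4+3/4·τ+45/16·τ²+-15/32·τ³=479/256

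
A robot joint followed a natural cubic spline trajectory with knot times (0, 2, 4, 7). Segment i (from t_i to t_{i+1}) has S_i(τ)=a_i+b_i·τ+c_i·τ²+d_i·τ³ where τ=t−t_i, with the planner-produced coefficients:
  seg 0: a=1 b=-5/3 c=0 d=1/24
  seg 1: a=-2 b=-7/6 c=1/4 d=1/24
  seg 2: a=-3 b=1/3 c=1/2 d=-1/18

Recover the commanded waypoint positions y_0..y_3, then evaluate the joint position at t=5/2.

y_0 = S_0(0) = a_0 = 1
y_1 = S_1(0) = a_1 = -2
y_2 = S_2(0) = a_2 = -3
y_3 = S_2(3) = 1
t_q=5/2 is in segment 1 (τ=1/2); S_1(τ)=-161/64

y_0=1 y_1=-2 y_2=-3 y_3=1
S(5/2) = -161/64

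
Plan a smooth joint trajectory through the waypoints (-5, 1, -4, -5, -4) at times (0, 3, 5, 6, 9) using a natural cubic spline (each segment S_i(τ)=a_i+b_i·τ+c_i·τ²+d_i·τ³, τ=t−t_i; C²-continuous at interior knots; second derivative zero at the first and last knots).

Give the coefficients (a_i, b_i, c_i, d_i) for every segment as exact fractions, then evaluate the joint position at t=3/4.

  seg 0: a=-5 b=3149/876 c=0 d=-1397/7884
  seg 1: a=1 b=-521/438 c=-1397/876 d=823/1752
  seg 2: a=-4 b=-141/73 c=268/219 d=-64/219
  seg 3: a=-5 b=-79/219 c=76/219 d=-76/1971
S(3/4) = -44453/18688

Δ: Δ0=2, Δ1=-5/2, Δ2=-1, Δ3=1/3
row 1: diag=10, rhs=-27; c'=1/5, d'=-27/10
row 2: denom=6−2·1/5=28/5; d'=(9−2·-27/10)/(28/5)=18/7
row 3: denom=8−1·5/28=219/28; d'=(8−1·18/7)/(219/28)=152/219
back: M3=152/219
back: M2=18/7−5/28·152/219=536/219
back: M1=-27/10−1/5·536/219=-1397/438
M: M0=0, M1=-1397/438, M2=536/219, M3=152/219, M4=0
seg 0: a=-5, c=M0/2=0, d=(M1−M0)/(6·3)=-1397/7884, b=Δ0−h0·(2M0+M1)/6=3149/876
seg 1: a=1, c=M1/2=-1397/876, d=(M2−M1)/(6·2)=823/1752, b=Δ1−h1·(2M1+M2)/6=-521/438
seg 2: a=-4, c=M2/2=268/219, d=(M3−M2)/(6·1)=-64/219, b=Δ2−h2·(2M2+M3)/6=-141/73
seg 3: a=-5, c=M3/2=76/219, d=(M4−M3)/(6·3)=-76/1971, b=Δ3−h3·(2M3+M4)/6=-79/219
t_q=3/4 → seg 0, τ=3/4; S=-5+3149/876·τ+0·τ²+-1397/7884·τ³=-44453/18688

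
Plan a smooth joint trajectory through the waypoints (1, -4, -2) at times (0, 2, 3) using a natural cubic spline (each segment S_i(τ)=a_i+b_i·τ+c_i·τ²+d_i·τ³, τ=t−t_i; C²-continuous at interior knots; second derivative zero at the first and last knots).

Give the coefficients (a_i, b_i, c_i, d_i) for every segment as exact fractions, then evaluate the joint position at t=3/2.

  seg 0: a=1 b=-4 c=0 d=3/8
  seg 1: a=-4 b=1/2 c=9/4 d=-3/4
S(3/2) = -239/64

Δ: Δ0=-5/2, Δ1=2
row 1: diag=6, rhs=27; c'=1/6, d'=9/2
back: M1=9/2
M: M0=0, M1=9/2, M2=0
seg 0: a=1, c=M0/2=0, d=(M1−M0)/(6·2)=3/8, b=Δ0−h0·(2M0+M1)/6=-4
seg 1: a=-4, c=M1/2=9/4, d=(M2−M1)/(6·1)=-3/4, b=Δ1−h1·(2M1+M2)/6=1/2
t_q=3/2 → seg 0, τ=3/2; S=1+-4·τ+0·τ²+3/8·τ³=-239/64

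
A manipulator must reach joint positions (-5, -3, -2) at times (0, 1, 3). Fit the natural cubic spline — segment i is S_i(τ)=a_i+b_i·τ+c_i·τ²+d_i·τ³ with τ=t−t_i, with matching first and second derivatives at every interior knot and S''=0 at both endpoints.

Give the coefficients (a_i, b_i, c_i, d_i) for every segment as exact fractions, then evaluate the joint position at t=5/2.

Δ: Δ0=2, Δ1=1/2
row 1: diag=6, rhs=-9; c'=1/3, d'=-3/2
back: M1=-3/2
M: M0=0, M1=-3/2, M2=0
seg 0: a=-5, c=M0/2=0, d=(M1−M0)/(6·1)=-1/4, b=Δ0−h0·(2M0+M1)/6=9/4
seg 1: a=-3, c=M1/2=-3/4, d=(M2−M1)/(6·2)=1/8, b=Δ1−h1·(2M1+M2)/6=3/2
t_q=5/2 → seg 1, τ=3/2; S=-3+3/2·τ+-3/4·τ²+1/8·τ³=-129/64

  seg 0: a=-5 b=9/4 c=0 d=-1/4
  seg 1: a=-3 b=3/2 c=-3/4 d=1/8
S(5/2) = -129/64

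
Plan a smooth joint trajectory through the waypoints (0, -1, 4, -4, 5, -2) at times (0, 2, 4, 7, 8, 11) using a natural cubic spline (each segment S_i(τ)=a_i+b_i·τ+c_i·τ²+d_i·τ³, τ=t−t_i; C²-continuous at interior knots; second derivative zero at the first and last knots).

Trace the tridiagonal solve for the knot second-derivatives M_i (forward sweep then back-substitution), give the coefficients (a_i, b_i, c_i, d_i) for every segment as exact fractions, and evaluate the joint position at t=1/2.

Δ: Δ0=-1/2, Δ1=5/2, Δ2=-8/3, Δ3=9, Δ4=-7/3
row 1: diag=8, rhs=18; c'=1/4, d'=9/4
row 2: denom=10−2·1/4=19/2; d'=(-31−2·9/4)/(19/2)=-71/19
row 3: denom=8−3·6/19=134/19; d'=(70−3·-71/19)/(134/19)=1543/134
row 4: denom=8−1·19/134=1053/134; d'=(-68−1·1543/134)/(1053/134)=-10655/1053
back: M4=-10655/1053
back: M3=1543/134−19/134·-10655/1053=13636/1053
back: M2=-71/19−6/19·13636/1053=-2747/351
back: M1=9/4−1/4·-2747/351=2953/702
M: M0=0, M1=2953/702, M2=-2747/351, M3=13636/1053, M4=-10655/1053, M5=0
seg 0: a=0, c=M0/2=0, d=(M1−M0)/(6·2)=2953/8424, b=Δ0−h0·(2M0+M1)/6=-2003/1053
seg 1: a=-1, c=M1/2=2953/1404, d=(M2−M1)/(6·2)=-8447/8424, b=Δ1−h1·(2M1+M2)/6=4853/2106
seg 2: a=4, c=M2/2=-2747/702, d=(M3−M2)/(6·3)=21877/18954, b=Δ2−h2·(2M2+M3)/6=-1385/1053
seg 3: a=-4, c=M3/2=6818/1053, d=(M4−M3)/(6·1)=-2699/702, b=Δ3−h3·(2M3+M4)/6=13415/2106
seg 4: a=5, c=M4/2=-10655/2106, d=(M5−M4)/(6·3)=10655/18954, b=Δ4−h4·(2M4+M5)/6=8198/1053
t_q=1/2 → seg 0, τ=1/2; S=0+-2003/1053·τ+0·τ²+2953/8424·τ³=-20381/22464

  seg 0: a=0 b=-2003/1053 c=0 d=2953/8424
  seg 1: a=-1 b=4853/2106 c=2953/1404 d=-8447/8424
  seg 2: a=4 b=-1385/1053 c=-2747/702 d=21877/18954
  seg 3: a=-4 b=13415/2106 c=6818/1053 d=-2699/702
  seg 4: a=5 b=8198/1053 c=-10655/2106 d=10655/18954
S(1/2) = -20381/22464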